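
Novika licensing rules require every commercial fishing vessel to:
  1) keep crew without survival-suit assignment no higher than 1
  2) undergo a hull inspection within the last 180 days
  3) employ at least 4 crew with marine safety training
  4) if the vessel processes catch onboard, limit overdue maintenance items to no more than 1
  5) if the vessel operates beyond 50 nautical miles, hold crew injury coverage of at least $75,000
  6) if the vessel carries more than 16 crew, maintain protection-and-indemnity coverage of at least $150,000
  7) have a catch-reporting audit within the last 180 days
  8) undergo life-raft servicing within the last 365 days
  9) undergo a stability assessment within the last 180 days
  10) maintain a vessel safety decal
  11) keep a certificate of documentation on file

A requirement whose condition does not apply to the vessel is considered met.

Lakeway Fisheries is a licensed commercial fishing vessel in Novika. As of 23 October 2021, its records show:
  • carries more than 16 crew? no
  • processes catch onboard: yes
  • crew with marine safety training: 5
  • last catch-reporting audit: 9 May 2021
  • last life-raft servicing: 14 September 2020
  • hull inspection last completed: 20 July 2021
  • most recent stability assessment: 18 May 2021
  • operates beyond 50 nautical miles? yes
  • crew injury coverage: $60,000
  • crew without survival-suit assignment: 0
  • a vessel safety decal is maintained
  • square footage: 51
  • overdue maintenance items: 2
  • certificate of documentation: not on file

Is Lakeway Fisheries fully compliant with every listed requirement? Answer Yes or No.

No

1. crew without survival-suit assignment 0 ≤ 1 → met
2. hull inspection 95 days ago vs limit 180 → met
3. crew with marine safety training 5 ≥ 4 → met
4. condition 'processes catch onboard' holds; overdue maintenance items 2 > 1 → not met
5. condition 'operates beyond 50 nautical miles' holds; crew injury coverage $60,000 < $75,000 → not met
6. condition 'carries more than 16 crew' does not hold → requirement n/a → met
7. catch-reporting audit 167 days ago vs limit 180 → met
8. life-raft servicing 404 days ago vs limit 365 → not met
9. stability assessment 158 days ago vs limit 180 → met
10. vessel safety decal present → met
11. certificate of documentation absent → not met
Not met: 4, 5, 8, 11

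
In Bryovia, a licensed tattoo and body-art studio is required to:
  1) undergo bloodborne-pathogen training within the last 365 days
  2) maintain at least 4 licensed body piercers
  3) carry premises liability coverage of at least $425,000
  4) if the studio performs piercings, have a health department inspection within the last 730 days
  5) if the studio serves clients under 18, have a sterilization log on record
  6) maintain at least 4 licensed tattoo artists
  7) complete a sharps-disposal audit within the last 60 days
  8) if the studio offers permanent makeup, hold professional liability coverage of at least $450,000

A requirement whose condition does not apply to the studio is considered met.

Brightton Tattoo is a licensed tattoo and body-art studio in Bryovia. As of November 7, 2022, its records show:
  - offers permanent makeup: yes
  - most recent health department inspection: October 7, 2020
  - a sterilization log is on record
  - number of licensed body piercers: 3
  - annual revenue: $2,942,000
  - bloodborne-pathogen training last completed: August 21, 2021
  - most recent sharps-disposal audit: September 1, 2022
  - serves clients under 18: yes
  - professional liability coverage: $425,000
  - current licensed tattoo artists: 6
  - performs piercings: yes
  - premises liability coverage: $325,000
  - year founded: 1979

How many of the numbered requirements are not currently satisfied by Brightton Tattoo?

1. bloodborne-pathogen training 443 days ago vs limit 365 → not met
2. licensed body piercers 3 < 4 → not met
3. premises liability coverage $325,000 < $425,000 → not met
4. condition 'performs piercings' holds; health department inspection 761 days ago vs limit 730 → not met
5. condition 'serves clients under 18' holds; sterilization log present → met
6. licensed tattoo artists 6 ≥ 4 → met
7. sharps-disposal audit 67 days ago vs limit 60 → not met
8. condition 'offers permanent makeup' holds; professional liability coverage $425,000 < $450,000 → not met
Not met: 6 of 8

6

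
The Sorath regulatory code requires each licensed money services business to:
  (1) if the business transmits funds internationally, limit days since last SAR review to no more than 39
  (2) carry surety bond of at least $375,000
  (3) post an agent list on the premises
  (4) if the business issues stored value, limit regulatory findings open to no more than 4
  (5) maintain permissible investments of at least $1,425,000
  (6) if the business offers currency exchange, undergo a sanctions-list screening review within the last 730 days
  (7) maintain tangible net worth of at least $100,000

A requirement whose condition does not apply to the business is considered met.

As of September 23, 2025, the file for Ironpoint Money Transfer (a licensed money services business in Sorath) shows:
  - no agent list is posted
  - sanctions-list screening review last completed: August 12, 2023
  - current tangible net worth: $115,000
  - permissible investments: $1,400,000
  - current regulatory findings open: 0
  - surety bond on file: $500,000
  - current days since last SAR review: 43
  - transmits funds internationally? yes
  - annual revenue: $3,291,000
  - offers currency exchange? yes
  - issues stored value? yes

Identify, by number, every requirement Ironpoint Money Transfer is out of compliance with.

1. condition 'transmits funds internationally' holds; days since last SAR review 43 > 39 → not met
2. surety bond $500,000 ≥ $375,000 → met
3. agent list absent → not met
4. condition 'issues stored value' holds; regulatory findings open 0 ≤ 4 → met
5. permissible investments $1,400,000 < $1,425,000 → not met
6. condition 'offers currency exchange' holds; sanctions-list screening review 773 days ago vs limit 730 → not met
7. tangible net worth $115,000 ≥ $100,000 → met
Not met: 1, 3, 5, 6

1, 3, 5, 6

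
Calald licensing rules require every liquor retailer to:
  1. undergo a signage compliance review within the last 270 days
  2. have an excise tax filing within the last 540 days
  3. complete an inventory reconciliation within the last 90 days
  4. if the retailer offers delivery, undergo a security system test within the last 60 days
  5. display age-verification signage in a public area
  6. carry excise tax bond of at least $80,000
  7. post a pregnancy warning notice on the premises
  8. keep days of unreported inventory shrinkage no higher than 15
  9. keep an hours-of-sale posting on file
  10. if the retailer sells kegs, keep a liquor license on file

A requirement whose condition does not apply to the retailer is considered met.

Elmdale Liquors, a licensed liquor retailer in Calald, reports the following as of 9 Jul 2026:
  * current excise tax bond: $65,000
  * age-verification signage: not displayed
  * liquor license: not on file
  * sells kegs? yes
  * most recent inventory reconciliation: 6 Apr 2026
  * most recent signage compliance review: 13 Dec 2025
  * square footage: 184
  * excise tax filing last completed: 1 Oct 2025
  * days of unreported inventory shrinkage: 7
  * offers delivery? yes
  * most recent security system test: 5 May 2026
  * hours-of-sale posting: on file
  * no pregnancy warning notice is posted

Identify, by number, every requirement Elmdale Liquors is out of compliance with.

3, 4, 5, 6, 7, 10

1. signage compliance review 208 days ago vs limit 270 → met
2. excise tax filing 281 days ago vs limit 540 → met
3. inventory reconciliation 94 days ago vs limit 90 → not met
4. condition 'offers delivery' holds; security system test 65 days ago vs limit 60 → not met
5. age-verification signage absent → not met
6. excise tax bond $65,000 < $80,000 → not met
7. pregnancy warning notice absent → not met
8. days of unreported inventory shrinkage 7 ≤ 15 → met
9. hours-of-sale posting present → met
10. condition 'sells kegs' holds; liquor license absent → not met
Not met: 3, 4, 5, 6, 7, 10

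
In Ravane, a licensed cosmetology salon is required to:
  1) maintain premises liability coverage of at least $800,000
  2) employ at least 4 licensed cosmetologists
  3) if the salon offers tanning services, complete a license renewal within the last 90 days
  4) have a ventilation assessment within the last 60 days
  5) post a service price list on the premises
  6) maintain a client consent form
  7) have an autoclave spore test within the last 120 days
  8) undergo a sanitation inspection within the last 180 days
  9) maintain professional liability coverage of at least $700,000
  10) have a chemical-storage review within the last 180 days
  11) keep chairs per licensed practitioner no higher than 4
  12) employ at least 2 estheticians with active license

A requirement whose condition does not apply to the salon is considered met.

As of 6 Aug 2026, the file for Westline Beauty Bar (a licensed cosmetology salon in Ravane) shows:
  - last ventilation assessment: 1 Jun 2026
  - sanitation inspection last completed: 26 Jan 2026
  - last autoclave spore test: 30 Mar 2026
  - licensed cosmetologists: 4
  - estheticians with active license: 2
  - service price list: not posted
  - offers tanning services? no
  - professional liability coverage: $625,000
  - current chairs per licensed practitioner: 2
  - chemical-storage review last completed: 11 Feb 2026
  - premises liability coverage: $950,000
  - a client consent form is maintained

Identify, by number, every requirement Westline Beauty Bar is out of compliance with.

1. premises liability coverage $950,000 ≥ $800,000 → met
2. licensed cosmetologists 4 ≥ 4 → met
3. condition 'offers tanning services' does not hold → requirement n/a → met
4. ventilation assessment 66 days ago vs limit 60 → not met
5. service price list absent → not met
6. client consent form present → met
7. autoclave spore test 129 days ago vs limit 120 → not met
8. sanitation inspection 192 days ago vs limit 180 → not met
9. professional liability coverage $625,000 < $700,000 → not met
10. chemical-storage review 176 days ago vs limit 180 → met
11. chairs per licensed practitioner 2 ≤ 4 → met
12. estheticians with active license 2 ≥ 2 → met
Not met: 4, 5, 7, 8, 9

4, 5, 7, 8, 9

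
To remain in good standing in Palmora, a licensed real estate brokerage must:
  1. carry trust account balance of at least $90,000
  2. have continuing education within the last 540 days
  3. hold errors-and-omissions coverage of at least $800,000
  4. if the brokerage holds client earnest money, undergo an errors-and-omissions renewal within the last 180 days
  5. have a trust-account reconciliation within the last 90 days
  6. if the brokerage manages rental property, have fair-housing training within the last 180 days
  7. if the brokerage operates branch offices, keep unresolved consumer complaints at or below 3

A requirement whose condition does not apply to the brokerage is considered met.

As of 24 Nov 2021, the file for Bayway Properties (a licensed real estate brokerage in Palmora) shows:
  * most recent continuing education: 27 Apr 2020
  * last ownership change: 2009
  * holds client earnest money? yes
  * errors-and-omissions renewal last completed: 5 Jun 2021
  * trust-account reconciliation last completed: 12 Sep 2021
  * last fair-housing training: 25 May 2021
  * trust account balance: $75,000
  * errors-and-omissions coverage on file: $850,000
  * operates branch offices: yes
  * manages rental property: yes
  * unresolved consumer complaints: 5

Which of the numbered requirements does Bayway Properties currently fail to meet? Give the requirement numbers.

1, 2, 6, 7

1. trust account balance $75,000 < $90,000 → not met
2. continuing education 576 days ago vs limit 540 → not met
3. errors-and-omissions coverage $850,000 ≥ $800,000 → met
4. condition 'holds client earnest money' holds; errors-and-omissions renewal 172 days ago vs limit 180 → met
5. trust-account reconciliation 73 days ago vs limit 90 → met
6. condition 'manages rental property' holds; fair-housing training 183 days ago vs limit 180 → not met
7. condition 'operates branch offices' holds; unresolved consumer complaints 5 > 3 → not met
Not met: 1, 2, 6, 7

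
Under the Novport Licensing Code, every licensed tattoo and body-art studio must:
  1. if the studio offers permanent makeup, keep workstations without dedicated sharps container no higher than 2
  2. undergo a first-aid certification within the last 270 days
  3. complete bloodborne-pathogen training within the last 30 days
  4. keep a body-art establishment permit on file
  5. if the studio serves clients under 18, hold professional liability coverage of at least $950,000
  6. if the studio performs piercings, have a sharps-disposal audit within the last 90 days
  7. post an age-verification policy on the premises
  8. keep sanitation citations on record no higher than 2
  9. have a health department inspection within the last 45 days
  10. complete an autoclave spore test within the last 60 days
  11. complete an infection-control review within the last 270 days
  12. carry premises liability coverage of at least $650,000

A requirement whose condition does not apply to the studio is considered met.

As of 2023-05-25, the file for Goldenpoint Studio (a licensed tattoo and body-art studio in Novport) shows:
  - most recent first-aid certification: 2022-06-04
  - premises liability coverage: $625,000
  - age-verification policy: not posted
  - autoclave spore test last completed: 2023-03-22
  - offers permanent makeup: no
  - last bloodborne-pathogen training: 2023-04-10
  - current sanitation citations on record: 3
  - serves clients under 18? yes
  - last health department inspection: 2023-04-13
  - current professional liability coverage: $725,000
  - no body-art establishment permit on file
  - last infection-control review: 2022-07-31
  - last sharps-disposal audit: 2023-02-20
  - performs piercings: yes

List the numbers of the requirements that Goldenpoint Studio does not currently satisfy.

1. condition 'offers permanent makeup' does not hold → requirement n/a → met
2. first-aid certification 355 days ago vs limit 270 → not met
3. bloodborne-pathogen training 45 days ago vs limit 30 → not met
4. body-art establishment permit absent → not met
5. condition 'serves clients under 18' holds; professional liability coverage $725,000 < $950,000 → not met
6. condition 'performs piercings' holds; sharps-disposal audit 94 days ago vs limit 90 → not met
7. age-verification policy absent → not met
8. sanitation citations on record 3 > 2 → not met
9. health department inspection 42 days ago vs limit 45 → met
10. autoclave spore test 64 days ago vs limit 60 → not met
11. infection-control review 298 days ago vs limit 270 → not met
12. premises liability coverage $625,000 < $650,000 → not met
Not met: 2, 3, 4, 5, 6, 7, 8, 10, 11, 12

2, 3, 4, 5, 6, 7, 8, 10, 11, 12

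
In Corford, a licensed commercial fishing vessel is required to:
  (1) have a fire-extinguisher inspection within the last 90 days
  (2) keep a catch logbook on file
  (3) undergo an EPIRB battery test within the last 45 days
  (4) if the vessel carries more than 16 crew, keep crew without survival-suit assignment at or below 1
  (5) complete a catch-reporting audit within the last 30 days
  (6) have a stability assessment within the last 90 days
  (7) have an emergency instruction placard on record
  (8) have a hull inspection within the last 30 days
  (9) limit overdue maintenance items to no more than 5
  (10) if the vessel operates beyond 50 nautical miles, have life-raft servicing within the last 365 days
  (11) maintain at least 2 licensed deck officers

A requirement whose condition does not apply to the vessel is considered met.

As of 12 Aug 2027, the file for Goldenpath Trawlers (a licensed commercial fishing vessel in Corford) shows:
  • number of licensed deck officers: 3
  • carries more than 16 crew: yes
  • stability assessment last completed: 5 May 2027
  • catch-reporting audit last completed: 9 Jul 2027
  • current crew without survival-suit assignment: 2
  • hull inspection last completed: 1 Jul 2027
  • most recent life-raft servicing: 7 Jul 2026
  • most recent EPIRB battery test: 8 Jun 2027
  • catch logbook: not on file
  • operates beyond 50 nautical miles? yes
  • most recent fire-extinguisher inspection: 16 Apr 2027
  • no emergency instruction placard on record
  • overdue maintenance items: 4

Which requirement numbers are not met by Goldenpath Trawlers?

1, 2, 3, 4, 5, 6, 7, 8, 10

1. fire-extinguisher inspection 118 days ago vs limit 90 → not met
2. catch logbook absent → not met
3. EPIRB battery test 65 days ago vs limit 45 → not met
4. condition 'carries more than 16 crew' holds; crew without survival-suit assignment 2 > 1 → not met
5. catch-reporting audit 34 days ago vs limit 30 → not met
6. stability assessment 99 days ago vs limit 90 → not met
7. emergency instruction placard absent → not met
8. hull inspection 42 days ago vs limit 30 → not met
9. overdue maintenance items 4 ≤ 5 → met
10. condition 'operates beyond 50 nautical miles' holds; life-raft servicing 401 days ago vs limit 365 → not met
11. licensed deck officers 3 ≥ 2 → met
Not met: 1, 2, 3, 4, 5, 6, 7, 8, 10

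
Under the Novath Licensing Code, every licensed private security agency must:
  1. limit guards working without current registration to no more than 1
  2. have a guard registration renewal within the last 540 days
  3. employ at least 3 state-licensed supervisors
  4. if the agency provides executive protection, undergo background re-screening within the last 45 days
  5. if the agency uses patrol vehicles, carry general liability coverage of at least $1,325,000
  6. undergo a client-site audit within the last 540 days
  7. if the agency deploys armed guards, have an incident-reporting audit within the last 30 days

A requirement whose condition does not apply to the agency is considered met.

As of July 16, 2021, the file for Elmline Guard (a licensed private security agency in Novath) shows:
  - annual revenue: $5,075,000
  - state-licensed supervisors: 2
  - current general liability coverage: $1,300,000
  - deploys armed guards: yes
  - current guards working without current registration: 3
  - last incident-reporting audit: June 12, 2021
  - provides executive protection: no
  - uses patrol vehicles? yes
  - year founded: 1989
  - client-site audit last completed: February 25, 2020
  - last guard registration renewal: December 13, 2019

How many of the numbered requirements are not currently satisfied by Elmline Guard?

1. guards working without current registration 3 > 1 → not met
2. guard registration renewal 581 days ago vs limit 540 → not met
3. state-licensed supervisors 2 < 3 → not met
4. condition 'provides executive protection' does not hold → requirement n/a → met
5. condition 'uses patrol vehicles' holds; general liability coverage $1,300,000 < $1,325,000 → not met
6. client-site audit 507 days ago vs limit 540 → met
7. condition 'deploys armed guards' holds; incident-reporting audit 34 days ago vs limit 30 → not met
Not met: 5 of 7

5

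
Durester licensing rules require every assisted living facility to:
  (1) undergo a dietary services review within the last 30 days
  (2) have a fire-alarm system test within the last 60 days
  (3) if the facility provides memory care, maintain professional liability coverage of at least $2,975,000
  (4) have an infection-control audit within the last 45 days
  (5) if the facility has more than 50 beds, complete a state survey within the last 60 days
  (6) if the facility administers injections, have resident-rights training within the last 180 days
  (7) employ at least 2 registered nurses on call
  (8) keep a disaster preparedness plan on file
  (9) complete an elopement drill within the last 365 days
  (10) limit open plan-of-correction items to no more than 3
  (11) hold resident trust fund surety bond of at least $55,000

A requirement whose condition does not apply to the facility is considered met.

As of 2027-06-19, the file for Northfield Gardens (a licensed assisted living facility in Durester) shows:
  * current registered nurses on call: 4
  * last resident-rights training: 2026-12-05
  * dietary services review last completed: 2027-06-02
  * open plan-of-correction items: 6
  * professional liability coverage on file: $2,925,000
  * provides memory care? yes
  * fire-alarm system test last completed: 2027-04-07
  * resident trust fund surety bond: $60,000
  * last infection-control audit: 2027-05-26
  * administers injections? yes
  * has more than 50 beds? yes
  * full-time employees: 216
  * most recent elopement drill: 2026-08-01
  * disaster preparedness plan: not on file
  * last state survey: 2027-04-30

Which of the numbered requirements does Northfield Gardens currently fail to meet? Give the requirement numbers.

1. dietary services review 17 days ago vs limit 30 → met
2. fire-alarm system test 73 days ago vs limit 60 → not met
3. condition 'provides memory care' holds; professional liability coverage $2,925,000 < $2,975,000 → not met
4. infection-control audit 24 days ago vs limit 45 → met
5. condition 'has more than 50 beds' holds; state survey 50 days ago vs limit 60 → met
6. condition 'administers injections' holds; resident-rights training 196 days ago vs limit 180 → not met
7. registered nurses on call 4 ≥ 2 → met
8. disaster preparedness plan absent → not met
9. elopement drill 322 days ago vs limit 365 → met
10. open plan-of-correction items 6 > 3 → not met
11. resident trust fund surety bond $60,000 ≥ $55,000 → met
Not met: 2, 3, 6, 8, 10

2, 3, 6, 8, 10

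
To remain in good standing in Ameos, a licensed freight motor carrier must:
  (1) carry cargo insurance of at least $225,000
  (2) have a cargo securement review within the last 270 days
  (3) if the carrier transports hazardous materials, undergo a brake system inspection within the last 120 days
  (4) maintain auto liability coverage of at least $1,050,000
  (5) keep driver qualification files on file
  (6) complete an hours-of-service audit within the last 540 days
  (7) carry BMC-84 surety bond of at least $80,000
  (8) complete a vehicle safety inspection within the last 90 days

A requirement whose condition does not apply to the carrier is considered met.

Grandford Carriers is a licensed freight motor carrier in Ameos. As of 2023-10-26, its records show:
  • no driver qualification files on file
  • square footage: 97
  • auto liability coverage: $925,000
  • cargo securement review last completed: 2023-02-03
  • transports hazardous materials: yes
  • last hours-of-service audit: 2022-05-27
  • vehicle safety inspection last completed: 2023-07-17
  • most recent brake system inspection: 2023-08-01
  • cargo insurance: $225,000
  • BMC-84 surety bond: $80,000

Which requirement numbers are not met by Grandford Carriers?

1. cargo insurance $225,000 ≥ $225,000 → met
2. cargo securement review 265 days ago vs limit 270 → met
3. condition 'transports hazardous materials' holds; brake system inspection 86 days ago vs limit 120 → met
4. auto liability coverage $925,000 < $1,050,000 → not met
5. driver qualification files absent → not met
6. hours-of-service audit 517 days ago vs limit 540 → met
7. BMC-84 surety bond $80,000 ≥ $80,000 → met
8. vehicle safety inspection 101 days ago vs limit 90 → not met
Not met: 4, 5, 8

4, 5, 8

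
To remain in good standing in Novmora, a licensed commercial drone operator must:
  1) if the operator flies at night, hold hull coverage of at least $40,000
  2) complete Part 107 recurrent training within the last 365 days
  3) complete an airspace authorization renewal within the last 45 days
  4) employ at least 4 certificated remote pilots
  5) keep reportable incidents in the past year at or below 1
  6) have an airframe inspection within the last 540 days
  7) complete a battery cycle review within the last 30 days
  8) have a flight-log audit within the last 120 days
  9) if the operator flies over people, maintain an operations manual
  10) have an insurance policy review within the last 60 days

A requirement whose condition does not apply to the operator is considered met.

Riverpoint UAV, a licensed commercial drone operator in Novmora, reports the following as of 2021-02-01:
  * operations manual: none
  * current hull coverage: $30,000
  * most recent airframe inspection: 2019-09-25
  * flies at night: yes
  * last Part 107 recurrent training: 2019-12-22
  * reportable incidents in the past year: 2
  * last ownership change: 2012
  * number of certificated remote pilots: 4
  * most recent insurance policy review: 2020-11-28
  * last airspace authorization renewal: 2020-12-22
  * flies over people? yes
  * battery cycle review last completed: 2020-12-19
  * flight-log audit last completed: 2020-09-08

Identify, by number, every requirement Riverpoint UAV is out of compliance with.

1. condition 'flies at night' holds; hull coverage $30,000 < $40,000 → not met
2. Part 107 recurrent training 407 days ago vs limit 365 → not met
3. airspace authorization renewal 41 days ago vs limit 45 → met
4. certificated remote pilots 4 ≥ 4 → met
5. reportable incidents in the past year 2 > 1 → not met
6. airframe inspection 495 days ago vs limit 540 → met
7. battery cycle review 44 days ago vs limit 30 → not met
8. flight-log audit 146 days ago vs limit 120 → not met
9. condition 'flies over people' holds; operations manual absent → not met
10. insurance policy review 65 days ago vs limit 60 → not met
Not met: 1, 2, 5, 7, 8, 9, 10

1, 2, 5, 7, 8, 9, 10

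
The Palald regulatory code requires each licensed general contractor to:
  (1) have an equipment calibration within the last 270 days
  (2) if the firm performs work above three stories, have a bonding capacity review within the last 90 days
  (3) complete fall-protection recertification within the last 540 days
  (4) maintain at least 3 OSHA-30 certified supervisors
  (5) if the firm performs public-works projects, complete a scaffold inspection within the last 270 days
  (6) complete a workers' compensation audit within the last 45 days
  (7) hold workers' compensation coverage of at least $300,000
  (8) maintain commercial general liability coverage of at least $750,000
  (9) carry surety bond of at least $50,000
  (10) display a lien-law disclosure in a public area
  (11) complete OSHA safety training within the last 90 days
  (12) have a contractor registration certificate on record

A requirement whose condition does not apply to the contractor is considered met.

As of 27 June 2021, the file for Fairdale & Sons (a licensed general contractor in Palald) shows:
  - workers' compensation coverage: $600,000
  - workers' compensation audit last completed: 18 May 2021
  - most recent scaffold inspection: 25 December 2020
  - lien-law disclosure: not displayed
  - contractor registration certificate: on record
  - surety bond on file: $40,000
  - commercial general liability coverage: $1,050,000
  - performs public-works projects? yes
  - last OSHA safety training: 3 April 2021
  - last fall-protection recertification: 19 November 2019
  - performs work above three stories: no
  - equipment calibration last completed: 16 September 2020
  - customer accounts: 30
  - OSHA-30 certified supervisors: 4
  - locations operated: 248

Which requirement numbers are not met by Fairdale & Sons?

1, 3, 9, 10

1. equipment calibration 284 days ago vs limit 270 → not met
2. condition 'performs work above three stories' does not hold → requirement n/a → met
3. fall-protection recertification 586 days ago vs limit 540 → not met
4. OSHA-30 certified supervisors 4 ≥ 3 → met
5. condition 'performs public-works projects' holds; scaffold inspection 184 days ago vs limit 270 → met
6. workers' compensation audit 40 days ago vs limit 45 → met
7. workers' compensation coverage $600,000 ≥ $300,000 → met
8. commercial general liability coverage $1,050,000 ≥ $750,000 → met
9. surety bond $40,000 < $50,000 → not met
10. lien-law disclosure absent → not met
11. OSHA safety training 85 days ago vs limit 90 → met
12. contractor registration certificate present → met
Not met: 1, 3, 9, 10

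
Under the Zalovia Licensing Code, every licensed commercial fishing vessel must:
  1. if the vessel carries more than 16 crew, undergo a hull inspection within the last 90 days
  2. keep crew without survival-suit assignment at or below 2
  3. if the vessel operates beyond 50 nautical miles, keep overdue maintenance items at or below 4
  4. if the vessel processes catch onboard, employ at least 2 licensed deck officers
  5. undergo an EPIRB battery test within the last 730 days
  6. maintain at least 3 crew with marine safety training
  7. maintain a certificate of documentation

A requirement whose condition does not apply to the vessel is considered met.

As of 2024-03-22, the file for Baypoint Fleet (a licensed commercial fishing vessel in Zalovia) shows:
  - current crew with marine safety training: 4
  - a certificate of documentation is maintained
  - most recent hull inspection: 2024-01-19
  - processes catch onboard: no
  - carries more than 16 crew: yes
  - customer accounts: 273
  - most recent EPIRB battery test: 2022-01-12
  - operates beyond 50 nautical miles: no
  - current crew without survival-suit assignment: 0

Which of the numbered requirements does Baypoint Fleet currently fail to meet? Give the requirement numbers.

5

1. condition 'carries more than 16 crew' holds; hull inspection 63 days ago vs limit 90 → met
2. crew without survival-suit assignment 0 ≤ 2 → met
3. condition 'operates beyond 50 nautical miles' does not hold → requirement n/a → met
4. condition 'processes catch onboard' does not hold → requirement n/a → met
5. EPIRB battery test 800 days ago vs limit 730 → not met
6. crew with marine safety training 4 ≥ 3 → met
7. certificate of documentation present → met
Not met: 5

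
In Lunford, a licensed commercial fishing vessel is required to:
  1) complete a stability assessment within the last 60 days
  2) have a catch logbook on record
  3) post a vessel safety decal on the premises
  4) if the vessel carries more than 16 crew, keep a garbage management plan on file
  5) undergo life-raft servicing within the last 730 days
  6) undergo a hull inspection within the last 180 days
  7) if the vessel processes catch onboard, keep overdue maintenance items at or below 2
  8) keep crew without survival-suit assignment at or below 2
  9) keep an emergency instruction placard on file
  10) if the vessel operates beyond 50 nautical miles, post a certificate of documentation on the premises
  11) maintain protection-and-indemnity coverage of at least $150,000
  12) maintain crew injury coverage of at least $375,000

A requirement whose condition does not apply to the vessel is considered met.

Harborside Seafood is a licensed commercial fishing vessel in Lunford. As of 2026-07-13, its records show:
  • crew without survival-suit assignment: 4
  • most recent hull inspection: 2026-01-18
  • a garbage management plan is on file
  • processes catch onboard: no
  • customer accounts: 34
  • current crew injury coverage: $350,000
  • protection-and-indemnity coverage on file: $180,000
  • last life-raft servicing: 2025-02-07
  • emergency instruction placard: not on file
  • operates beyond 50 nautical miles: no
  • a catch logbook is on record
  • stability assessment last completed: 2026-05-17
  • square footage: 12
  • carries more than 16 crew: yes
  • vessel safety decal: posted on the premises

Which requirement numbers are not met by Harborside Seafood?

8, 9, 12

1. stability assessment 57 days ago vs limit 60 → met
2. catch logbook present → met
3. vessel safety decal present → met
4. condition 'carries more than 16 crew' holds; garbage management plan present → met
5. life-raft servicing 521 days ago vs limit 730 → met
6. hull inspection 176 days ago vs limit 180 → met
7. condition 'processes catch onboard' does not hold → requirement n/a → met
8. crew without survival-suit assignment 4 > 2 → not met
9. emergency instruction placard absent → not met
10. condition 'operates beyond 50 nautical miles' does not hold → requirement n/a → met
11. protection-and-indemnity coverage $180,000 ≥ $150,000 → met
12. crew injury coverage $350,000 < $375,000 → not met
Not met: 8, 9, 12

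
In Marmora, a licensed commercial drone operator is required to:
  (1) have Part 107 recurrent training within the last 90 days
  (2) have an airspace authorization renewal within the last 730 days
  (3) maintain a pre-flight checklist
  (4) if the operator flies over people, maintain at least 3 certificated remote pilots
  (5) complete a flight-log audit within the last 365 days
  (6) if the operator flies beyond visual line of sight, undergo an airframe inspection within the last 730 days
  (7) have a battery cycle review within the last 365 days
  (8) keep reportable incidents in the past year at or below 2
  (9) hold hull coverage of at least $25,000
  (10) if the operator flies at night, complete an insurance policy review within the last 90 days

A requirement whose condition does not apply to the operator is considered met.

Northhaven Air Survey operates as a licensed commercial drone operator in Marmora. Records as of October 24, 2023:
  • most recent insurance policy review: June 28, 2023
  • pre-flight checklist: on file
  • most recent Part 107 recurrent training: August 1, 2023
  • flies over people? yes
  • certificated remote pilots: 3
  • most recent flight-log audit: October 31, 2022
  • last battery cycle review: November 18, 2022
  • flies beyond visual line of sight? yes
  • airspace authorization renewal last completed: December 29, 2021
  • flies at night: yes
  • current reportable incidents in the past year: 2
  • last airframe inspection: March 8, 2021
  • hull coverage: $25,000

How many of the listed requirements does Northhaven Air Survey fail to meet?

1. Part 107 recurrent training 84 days ago vs limit 90 → met
2. airspace authorization renewal 664 days ago vs limit 730 → met
3. pre-flight checklist present → met
4. condition 'flies over people' holds; certificated remote pilots 3 ≥ 3 → met
5. flight-log audit 358 days ago vs limit 365 → met
6. condition 'flies beyond visual line of sight' holds; airframe inspection 960 days ago vs limit 730 → not met
7. battery cycle review 340 days ago vs limit 365 → met
8. reportable incidents in the past year 2 ≤ 2 → met
9. hull coverage $25,000 ≥ $25,000 → met
10. condition 'flies at night' holds; insurance policy review 118 days ago vs limit 90 → not met
Not met: 2 of 10

2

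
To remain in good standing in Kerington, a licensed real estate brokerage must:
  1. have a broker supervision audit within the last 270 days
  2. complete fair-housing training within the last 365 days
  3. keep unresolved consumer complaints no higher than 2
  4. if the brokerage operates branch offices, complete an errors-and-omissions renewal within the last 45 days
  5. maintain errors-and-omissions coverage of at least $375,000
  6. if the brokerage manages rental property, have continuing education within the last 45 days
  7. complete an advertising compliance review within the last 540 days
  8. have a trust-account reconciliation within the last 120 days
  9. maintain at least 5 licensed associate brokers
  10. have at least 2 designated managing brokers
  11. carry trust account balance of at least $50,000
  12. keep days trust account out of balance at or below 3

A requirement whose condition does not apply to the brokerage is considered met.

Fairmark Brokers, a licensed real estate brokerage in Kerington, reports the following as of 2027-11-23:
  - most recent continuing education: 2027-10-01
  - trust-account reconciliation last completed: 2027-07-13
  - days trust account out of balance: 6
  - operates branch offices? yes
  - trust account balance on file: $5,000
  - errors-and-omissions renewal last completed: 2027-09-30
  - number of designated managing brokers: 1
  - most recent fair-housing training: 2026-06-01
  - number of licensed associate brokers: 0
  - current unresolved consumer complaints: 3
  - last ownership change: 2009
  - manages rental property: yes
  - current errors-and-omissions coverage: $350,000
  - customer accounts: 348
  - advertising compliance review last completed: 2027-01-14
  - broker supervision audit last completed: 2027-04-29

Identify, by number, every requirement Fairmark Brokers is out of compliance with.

2, 3, 4, 5, 6, 8, 9, 10, 11, 12

1. broker supervision audit 208 days ago vs limit 270 → met
2. fair-housing training 540 days ago vs limit 365 → not met
3. unresolved consumer complaints 3 > 2 → not met
4. condition 'operates branch offices' holds; errors-and-omissions renewal 54 days ago vs limit 45 → not met
5. errors-and-omissions coverage $350,000 < $375,000 → not met
6. condition 'manages rental property' holds; continuing education 53 days ago vs limit 45 → not met
7. advertising compliance review 313 days ago vs limit 540 → met
8. trust-account reconciliation 133 days ago vs limit 120 → not met
9. licensed associate brokers 0 < 5 → not met
10. designated managing brokers 1 < 2 → not met
11. trust account balance $5,000 < $50,000 → not met
12. days trust account out of balance 6 > 3 → not met
Not met: 2, 3, 4, 5, 6, 8, 9, 10, 11, 12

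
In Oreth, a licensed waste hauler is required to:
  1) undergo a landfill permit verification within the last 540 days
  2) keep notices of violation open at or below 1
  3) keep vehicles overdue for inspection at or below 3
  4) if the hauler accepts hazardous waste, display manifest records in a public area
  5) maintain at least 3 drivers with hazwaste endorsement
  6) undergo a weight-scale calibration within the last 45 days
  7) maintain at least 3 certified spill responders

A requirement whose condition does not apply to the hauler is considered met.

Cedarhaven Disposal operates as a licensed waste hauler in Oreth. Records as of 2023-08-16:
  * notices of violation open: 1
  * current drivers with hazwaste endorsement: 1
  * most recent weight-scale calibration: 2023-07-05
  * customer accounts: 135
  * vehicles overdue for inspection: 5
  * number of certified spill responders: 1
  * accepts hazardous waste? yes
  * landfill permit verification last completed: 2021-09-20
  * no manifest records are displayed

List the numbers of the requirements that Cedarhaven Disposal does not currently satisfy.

1. landfill permit verification 695 days ago vs limit 540 → not met
2. notices of violation open 1 ≤ 1 → met
3. vehicles overdue for inspection 5 > 3 → not met
4. condition 'accepts hazardous waste' holds; manifest records absent → not met
5. drivers with hazwaste endorsement 1 < 3 → not met
6. weight-scale calibration 42 days ago vs limit 45 → met
7. certified spill responders 1 < 3 → not met
Not met: 1, 3, 4, 5, 7

1, 3, 4, 5, 7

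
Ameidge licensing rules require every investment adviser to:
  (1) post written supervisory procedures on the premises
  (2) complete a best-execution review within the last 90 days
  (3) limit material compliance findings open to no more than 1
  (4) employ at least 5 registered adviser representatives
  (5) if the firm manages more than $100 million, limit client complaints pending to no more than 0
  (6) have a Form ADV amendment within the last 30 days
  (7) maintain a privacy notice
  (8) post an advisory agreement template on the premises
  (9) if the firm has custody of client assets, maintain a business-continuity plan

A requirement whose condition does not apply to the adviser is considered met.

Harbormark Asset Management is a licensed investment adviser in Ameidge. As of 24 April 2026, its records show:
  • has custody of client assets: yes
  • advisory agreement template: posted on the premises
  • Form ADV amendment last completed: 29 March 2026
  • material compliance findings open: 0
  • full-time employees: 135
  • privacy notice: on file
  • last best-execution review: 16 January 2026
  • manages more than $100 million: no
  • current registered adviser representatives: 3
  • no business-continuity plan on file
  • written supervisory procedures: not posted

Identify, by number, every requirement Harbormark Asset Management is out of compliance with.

1, 2, 4, 9

1. written supervisory procedures absent → not met
2. best-execution review 98 days ago vs limit 90 → not met
3. material compliance findings open 0 ≤ 1 → met
4. registered adviser representatives 3 < 5 → not met
5. condition 'manages more than $100 million' does not hold → requirement n/a → met
6. Form ADV amendment 26 days ago vs limit 30 → met
7. privacy notice present → met
8. advisory agreement template present → met
9. condition 'has custody of client assets' holds; business-continuity plan absent → not met
Not met: 1, 2, 4, 9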